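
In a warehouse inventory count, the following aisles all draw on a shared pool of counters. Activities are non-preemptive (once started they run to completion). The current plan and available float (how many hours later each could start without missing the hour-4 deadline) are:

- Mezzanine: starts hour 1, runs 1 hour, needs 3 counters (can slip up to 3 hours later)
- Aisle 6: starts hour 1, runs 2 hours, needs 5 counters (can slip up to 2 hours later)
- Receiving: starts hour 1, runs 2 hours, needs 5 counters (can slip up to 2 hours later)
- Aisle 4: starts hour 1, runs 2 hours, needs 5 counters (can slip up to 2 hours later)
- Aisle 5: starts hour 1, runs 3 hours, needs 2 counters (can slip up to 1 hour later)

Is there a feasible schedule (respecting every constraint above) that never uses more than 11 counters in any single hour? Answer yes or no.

The minimum achievable peak is 12; 11 < 12, so no feasible schedule stays within the cap.

no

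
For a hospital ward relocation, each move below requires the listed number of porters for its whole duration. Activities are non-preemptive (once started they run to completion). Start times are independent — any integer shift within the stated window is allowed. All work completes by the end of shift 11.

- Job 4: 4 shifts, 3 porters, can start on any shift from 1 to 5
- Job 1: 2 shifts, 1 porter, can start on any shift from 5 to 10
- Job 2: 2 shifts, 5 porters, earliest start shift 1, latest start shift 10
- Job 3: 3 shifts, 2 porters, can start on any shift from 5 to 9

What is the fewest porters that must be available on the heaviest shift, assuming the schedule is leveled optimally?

5

Early-start (Job 4@1, Job 1@5, Job 2@1, Job 3@5) gives peak 8: s1:8  s2:8  s3:3  s4:3  s5:3  s6:3  s7:2  s8:0  s9:0  s10:0  s11:0.
Shift Job 2→7, Job 3→9.
Schedule Job 4@1, Job 1@5, Job 2@7, Job 3@9: s1:3  s2:3  s3:3  s4:3  s5:1  s6:1  s7:5  s8:5  s9:2  s10:2  s11:2 — peak 5.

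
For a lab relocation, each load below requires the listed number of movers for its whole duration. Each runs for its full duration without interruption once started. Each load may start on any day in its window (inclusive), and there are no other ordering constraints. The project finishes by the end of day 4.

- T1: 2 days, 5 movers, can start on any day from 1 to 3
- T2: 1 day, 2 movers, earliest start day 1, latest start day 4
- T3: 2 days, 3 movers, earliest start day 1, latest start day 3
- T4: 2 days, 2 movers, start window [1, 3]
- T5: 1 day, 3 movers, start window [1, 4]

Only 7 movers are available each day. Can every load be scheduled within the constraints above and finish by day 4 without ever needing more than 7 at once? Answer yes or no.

Schedule T1@1, T2@1, T3@3, T4@2, T5@4: d1:7  d2:7  d3:5  d4:6 — peak 7 ≤ 7.

yes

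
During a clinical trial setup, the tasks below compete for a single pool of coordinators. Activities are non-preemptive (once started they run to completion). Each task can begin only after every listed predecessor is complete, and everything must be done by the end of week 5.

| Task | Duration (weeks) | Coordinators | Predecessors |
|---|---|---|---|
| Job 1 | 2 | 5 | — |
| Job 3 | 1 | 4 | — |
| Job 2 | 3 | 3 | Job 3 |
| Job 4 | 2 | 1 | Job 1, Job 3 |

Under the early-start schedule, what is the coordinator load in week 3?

4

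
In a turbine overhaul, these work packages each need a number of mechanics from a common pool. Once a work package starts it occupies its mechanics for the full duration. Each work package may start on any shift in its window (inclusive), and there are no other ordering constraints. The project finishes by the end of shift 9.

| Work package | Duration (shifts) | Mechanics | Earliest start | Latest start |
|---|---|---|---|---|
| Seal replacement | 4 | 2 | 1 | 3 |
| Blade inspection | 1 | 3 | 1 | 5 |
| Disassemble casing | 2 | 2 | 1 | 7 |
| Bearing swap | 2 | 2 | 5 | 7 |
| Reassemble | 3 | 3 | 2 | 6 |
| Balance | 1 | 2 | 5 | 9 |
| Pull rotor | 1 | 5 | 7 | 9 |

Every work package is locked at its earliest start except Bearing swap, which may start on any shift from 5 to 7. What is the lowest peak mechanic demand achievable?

Bearing swap@5: s1:7  s2:7  s3:5  s4:5  s5:4  s6:2  s7:5  s8:0  s9:0 → peak 7
Bearing swap@6: s1:7  s2:7  s3:5  s4:5  s5:2  s6:2  s7:7  s8:0  s9:0 → peak 7
Bearing swap@7: s1:7  s2:7  s3:5  s4:5  s5:2  s6:0  s7:7  s8:2  s9:0 → peak 7
Best is Bearing swap@5, peak 7.

7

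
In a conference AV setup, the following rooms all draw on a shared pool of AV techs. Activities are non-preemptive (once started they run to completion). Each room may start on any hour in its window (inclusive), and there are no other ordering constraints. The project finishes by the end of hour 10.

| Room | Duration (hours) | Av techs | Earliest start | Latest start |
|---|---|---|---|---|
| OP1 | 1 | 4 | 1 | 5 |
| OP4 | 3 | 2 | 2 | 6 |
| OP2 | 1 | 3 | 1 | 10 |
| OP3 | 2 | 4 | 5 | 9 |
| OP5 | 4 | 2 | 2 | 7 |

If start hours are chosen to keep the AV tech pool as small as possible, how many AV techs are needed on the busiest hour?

Early-start (OP1@1, OP4@2, OP2@1, OP3@5, OP5@2) gives peak 7: h1:7  h2:4  h3:4  h4:4  h5:6  h6:4  h7:0  h8:0  h9:0  h10:0.
Shift OP2→6, OP3→7.
Schedule OP1@1, OP4@2, OP2@6, OP3@7, OP5@2: h1:4  h2:4  h3:4  h4:4  h5:2  h6:3  h7:4  h8:4  h9:0  h10:0 — peak 4.

4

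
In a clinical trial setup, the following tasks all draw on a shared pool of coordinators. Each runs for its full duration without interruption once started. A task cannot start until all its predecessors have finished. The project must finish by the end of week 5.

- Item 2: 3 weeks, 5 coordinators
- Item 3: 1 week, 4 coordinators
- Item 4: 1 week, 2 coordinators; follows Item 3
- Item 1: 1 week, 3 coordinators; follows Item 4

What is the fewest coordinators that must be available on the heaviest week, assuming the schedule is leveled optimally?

Early-start (Item 2@1, Item 3@1, Item 4@2, Item 1@3) gives peak 9: w1:9  w2:7  w3:8  w4:0  w5:0.
Shift Item 2→2, Item 1→5.
Schedule Item 2@2, Item 3@1, Item 4@2, Item 1@5: w1:4  w2:7  w3:5  w4:5  w5:3 — peak 7.

7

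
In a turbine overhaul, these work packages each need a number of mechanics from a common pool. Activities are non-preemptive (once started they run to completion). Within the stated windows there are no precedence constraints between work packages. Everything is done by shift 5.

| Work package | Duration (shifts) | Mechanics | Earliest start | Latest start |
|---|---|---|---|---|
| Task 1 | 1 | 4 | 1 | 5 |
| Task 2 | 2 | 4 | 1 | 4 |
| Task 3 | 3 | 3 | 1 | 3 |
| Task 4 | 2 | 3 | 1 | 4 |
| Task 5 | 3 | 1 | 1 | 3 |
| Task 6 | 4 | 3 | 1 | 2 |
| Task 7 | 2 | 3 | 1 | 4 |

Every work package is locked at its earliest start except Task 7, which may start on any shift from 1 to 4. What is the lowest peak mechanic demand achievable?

18

Task 7@1: s1:21  s2:17  s3:7  s4:3  s5:0 → peak 21
Task 7@2: s1:18  s2:17  s3:10  s4:3  s5:0 → peak 18
Task 7@3: s1:18  s2:14  s3:10  s4:6  s5:0 → peak 18
Task 7@4: s1:18  s2:14  s3:7  s4:6  s5:3 → peak 18
Best is Task 7@2, peak 18.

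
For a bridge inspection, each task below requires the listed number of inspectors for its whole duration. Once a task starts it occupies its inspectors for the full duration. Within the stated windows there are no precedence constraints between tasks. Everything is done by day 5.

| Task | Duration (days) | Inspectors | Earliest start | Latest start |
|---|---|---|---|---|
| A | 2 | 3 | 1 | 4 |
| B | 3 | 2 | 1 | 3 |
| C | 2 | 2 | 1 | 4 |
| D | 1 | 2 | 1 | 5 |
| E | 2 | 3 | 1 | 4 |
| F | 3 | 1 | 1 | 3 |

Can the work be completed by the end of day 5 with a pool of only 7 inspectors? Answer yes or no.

Schedule A@1, B@1, C@3, D@5, E@4, F@1: d1:6  d2:6  d3:5  d4:5  d5:5 — peak 6 ≤ 7.

yes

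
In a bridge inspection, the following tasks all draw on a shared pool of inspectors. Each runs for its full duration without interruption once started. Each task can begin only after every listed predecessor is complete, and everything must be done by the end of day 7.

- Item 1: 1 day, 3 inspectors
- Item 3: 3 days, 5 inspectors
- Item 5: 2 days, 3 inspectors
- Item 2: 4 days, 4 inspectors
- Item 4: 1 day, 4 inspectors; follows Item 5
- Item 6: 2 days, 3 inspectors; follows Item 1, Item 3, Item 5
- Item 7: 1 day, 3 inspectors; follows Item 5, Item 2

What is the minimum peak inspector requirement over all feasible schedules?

Early-start (Item 1@1, Item 3@1, Item 5@1, Item 2@1, Item 4@3, Item 6@4, Item 7@5) gives peak 15: d1:15  d2:12  d3:13  d4:7  d5:6  d6:0  d7:0.
Shift Item 5→4, Item 2→2, Item 4→6, Item 6→6, Item 7→7.
Schedule Item 1@1, Item 3@1, Item 5@4, Item 2@2, Item 4@6, Item 6@6, Item 7@7: d1:8  d2:9  d3:9  d4:7  d5:7  d6:7  d7:6 — peak 9.

9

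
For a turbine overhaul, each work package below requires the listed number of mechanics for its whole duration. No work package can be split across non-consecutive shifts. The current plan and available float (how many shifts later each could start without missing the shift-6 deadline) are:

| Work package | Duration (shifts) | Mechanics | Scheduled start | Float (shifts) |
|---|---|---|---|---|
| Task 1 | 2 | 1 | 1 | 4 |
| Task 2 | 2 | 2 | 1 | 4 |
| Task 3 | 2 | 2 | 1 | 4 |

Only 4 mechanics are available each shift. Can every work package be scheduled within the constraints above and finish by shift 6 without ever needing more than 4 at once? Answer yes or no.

Schedule Task 1@1, Task 2@3, Task 3@5: s1:1  s2:1  s3:2  s4:2  s5:2  s6:2 — peak 2 ≤ 4.

yes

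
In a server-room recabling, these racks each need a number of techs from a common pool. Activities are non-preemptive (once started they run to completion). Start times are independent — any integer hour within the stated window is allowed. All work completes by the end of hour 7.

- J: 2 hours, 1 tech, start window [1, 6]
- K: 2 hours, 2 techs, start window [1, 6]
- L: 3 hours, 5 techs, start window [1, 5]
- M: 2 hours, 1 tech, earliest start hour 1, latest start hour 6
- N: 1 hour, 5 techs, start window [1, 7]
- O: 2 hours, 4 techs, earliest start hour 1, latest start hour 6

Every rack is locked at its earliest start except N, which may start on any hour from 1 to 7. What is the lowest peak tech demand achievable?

N@1: h1:18  h2:13  h3:5  h4:0  h5:0  h6:0  h7:0 → peak 18
N@2: h1:13  h2:18  h3:5  h4:0  h5:0  h6:0  h7:0 → peak 18
N@3: h1:13  h2:13  h3:10  h4:0  h5:0  h6:0  h7:0 → peak 13
N@4: h1:13  h2:13  h3:5  h4:5  h5:0  h6:0  h7:0 → peak 13
N@5: h1:13  h2:13  h3:5  h4:0  h5:5  h6:0  h7:0 → peak 13
N@6: h1:13  h2:13  h3:5  h4:0  h5:0  h6:5  h7:0 → peak 13
N@7: h1:13  h2:13  h3:5  h4:0  h5:0  h6:0  h7:5 → peak 13
Best is N@3, peak 13.

13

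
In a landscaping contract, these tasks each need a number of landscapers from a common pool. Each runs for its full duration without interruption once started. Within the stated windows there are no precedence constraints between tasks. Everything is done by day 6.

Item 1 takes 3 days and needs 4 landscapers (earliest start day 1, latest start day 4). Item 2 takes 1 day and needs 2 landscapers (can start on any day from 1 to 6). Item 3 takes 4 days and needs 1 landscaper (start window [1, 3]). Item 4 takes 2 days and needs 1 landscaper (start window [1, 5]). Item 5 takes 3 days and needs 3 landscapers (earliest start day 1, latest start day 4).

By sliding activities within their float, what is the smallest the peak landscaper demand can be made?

5

Early-start (Item 1@1, Item 2@1, Item 3@1, Item 4@1, Item 5@1) gives peak 11: d1:11  d2:9  d3:8  d4:1  d5:0  d6:0.
Shift Item 2→6, Item 4→4, Item 5→4.
Schedule Item 1@1, Item 2@6, Item 3@1, Item 4@4, Item 5@4: d1:5  d2:5  d3:5  d4:5  d5:4  d6:5 — peak 5.
Total landscaper-days = 29 over 6 days ⇒ peak ≥ ⌈29/6⌉ = 5, so 5 is optimal.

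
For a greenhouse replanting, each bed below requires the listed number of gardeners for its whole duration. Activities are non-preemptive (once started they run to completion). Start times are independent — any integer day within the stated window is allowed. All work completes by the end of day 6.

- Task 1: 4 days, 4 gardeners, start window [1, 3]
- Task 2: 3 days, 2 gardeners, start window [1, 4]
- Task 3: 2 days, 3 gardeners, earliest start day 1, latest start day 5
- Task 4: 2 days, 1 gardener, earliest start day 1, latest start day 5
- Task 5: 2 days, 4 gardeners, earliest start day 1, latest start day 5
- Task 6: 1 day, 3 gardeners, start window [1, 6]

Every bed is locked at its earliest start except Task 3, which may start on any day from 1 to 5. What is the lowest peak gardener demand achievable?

Task 3@1: d1:17  d2:14  d3:6  d4:4  d5:0  d6:0 → peak 17
Task 3@2: d1:14  d2:14  d3:9  d4:4  d5:0  d6:0 → peak 14
Task 3@3: d1:14  d2:11  d3:9  d4:7  d5:0  d6:0 → peak 14
Task 3@4: d1:14  d2:11  d3:6  d4:7  d5:3  d6:0 → peak 14
Task 3@5: d1:14  d2:11  d3:6  d4:4  d5:3  d6:3 → peak 14
Best is Task 3@2, peak 14.

14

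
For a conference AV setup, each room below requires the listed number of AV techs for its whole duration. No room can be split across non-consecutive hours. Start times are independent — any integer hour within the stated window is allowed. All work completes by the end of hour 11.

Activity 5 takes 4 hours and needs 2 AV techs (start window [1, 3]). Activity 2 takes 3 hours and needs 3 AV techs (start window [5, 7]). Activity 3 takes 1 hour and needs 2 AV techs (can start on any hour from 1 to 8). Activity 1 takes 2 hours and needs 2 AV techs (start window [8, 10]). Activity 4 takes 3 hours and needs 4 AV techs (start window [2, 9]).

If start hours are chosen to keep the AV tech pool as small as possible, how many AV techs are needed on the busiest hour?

Schedule Activity 5@1, Activity 2@5, Activity 3@1, Activity 1@8, Activity 4@2: h1:4  h2:6  h3:6  h4:6  h5:3  h6:3  h7:3  h8:2  h9:2  h10:0  h11:0 — peak 6.

6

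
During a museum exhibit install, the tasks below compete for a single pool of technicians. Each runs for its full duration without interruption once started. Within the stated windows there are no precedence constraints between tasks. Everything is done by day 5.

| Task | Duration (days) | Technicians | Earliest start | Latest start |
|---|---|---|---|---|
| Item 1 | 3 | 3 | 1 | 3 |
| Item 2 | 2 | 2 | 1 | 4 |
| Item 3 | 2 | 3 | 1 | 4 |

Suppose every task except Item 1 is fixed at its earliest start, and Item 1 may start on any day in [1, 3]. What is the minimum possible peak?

Item 1@1: d1:8  d2:8  d3:3  d4:0  d5:0 → peak 8
Item 1@2: d1:5  d2:8  d3:3  d4:3  d5:0 → peak 8
Item 1@3: d1:5  d2:5  d3:3  d4:3  d5:3 → peak 5
Best is Item 1@3, peak 5.

5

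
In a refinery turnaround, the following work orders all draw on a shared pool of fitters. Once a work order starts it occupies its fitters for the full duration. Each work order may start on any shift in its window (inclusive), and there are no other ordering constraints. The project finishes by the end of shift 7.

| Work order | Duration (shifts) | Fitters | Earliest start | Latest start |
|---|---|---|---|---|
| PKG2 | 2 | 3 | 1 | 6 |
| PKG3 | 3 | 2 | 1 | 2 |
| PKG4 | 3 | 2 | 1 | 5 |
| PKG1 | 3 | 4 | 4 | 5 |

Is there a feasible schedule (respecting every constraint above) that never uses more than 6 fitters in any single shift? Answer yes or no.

yes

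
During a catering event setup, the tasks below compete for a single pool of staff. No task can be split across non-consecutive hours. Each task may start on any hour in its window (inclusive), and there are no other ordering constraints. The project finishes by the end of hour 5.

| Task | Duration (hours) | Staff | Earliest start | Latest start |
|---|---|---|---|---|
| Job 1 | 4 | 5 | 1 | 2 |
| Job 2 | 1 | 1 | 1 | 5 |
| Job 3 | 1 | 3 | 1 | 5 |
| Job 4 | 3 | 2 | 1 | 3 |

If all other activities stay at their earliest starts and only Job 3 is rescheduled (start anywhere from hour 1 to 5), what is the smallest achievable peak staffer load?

Job 3@1: h1:11  h2:7  h3:7  h4:5  h5:0 → peak 11
Job 3@2: h1:8  h2:10  h3:7  h4:5  h5:0 → peak 10
Job 3@3: h1:8  h2:7  h3:10  h4:5  h5:0 → peak 10
Job 3@4: h1:8  h2:7  h3:7  h4:8  h5:0 → peak 8
Job 3@5: h1:8  h2:7  h3:7  h4:5  h5:3 → peak 8
Best is Job 3@4, peak 8.

8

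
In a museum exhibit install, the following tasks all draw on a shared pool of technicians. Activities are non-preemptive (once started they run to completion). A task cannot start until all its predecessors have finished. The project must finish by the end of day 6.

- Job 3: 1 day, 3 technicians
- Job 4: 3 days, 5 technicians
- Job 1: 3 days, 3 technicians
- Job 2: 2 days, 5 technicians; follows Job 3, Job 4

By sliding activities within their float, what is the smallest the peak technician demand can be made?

8

Early-start (Job 3@1, Job 4@1, Job 1@1, Job 2@4) gives peak 11: d1:11  d2:8  d3:8  d4:5  d5:5  d6:0.
Shift Job 1→2.
Schedule Job 3@1, Job 4@1, Job 1@2, Job 2@4: d1:8  d2:8  d3:8  d4:8  d5:5  d6:0 — peak 8.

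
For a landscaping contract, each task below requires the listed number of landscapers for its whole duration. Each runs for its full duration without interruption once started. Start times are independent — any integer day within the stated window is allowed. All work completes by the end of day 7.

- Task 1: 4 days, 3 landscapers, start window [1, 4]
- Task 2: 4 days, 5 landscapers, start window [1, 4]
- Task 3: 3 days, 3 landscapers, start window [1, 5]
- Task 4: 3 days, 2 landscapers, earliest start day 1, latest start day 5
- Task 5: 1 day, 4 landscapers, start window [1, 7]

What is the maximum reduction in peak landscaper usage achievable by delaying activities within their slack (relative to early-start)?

8

Early-start peak: d1:17  d2:13  d3:13  d4:8  d5:0  d6:0  d7:0 ⇒ 17.
Leveled (Task 1@1, Task 2@1, Task 3@5, Task 4@5, Task 5@5): d1:8  d2:8  d3:8  d4:8  d5:9  d6:5  d7:5 ⇒ 9.
Reduction 17 − 9 = 8.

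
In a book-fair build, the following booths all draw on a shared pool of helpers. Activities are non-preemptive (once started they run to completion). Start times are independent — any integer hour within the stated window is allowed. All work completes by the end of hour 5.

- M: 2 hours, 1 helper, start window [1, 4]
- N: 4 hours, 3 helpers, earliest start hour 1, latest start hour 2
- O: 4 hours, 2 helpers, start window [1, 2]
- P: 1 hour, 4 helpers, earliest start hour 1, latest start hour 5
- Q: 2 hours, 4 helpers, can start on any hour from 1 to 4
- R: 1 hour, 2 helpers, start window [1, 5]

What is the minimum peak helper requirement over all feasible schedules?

Early-start (M@1, N@1, O@1, P@1, Q@1, R@1) gives peak 16: h1:16  h2:10  h3:5  h4:5  h5:0.
Shift P→3, Q→4.
Schedule M@1, N@1, O@1, P@3, Q@4, R@1: h1:8  h2:6  h3:9  h4:9  h5:4 — peak 9.

9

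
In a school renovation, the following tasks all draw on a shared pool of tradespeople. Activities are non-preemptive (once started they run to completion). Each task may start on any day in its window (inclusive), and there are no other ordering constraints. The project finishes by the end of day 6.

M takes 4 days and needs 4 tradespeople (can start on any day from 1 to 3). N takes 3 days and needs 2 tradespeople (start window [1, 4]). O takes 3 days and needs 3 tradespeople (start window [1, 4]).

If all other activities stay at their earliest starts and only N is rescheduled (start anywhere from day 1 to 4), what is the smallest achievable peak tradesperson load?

7

N@1: d1:9  d2:9  d3:9  d4:4  d5:0  d6:0 → peak 9
N@2: d1:7  d2:9  d3:9  d4:6  d5:0  d6:0 → peak 9
N@3: d1:7  d2:7  d3:9  d4:6  d5:2  d6:0 → peak 9
N@4: d1:7  d2:7  d3:7  d4:6  d5:2  d6:2 → peak 7
Best is N@4, peak 7.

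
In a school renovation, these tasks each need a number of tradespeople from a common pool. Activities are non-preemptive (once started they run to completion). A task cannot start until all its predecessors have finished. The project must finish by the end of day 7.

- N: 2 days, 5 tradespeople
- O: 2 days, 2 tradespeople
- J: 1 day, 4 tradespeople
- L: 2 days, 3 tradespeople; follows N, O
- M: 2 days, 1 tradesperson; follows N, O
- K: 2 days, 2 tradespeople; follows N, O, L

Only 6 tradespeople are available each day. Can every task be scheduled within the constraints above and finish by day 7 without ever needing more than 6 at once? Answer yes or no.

no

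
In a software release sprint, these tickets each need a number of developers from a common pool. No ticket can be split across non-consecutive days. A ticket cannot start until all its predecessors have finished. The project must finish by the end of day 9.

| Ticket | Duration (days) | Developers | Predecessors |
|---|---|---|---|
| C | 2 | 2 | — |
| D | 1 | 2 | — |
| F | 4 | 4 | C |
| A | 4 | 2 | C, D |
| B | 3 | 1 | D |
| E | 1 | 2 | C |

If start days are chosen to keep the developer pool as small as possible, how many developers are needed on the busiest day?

6

Early-start (C@1, D@1, F@3, A@3, B@2, E@3) gives peak 9: d1:4  d2:3  d3:9  d4:7  d5:6  d6:6  d7:0  d8:0  d9:0.
Shift B→7, E→7.
Schedule C@1, D@1, F@3, A@3, B@7, E@7: d1:4  d2:2  d3:6  d4:6  d5:6  d6:6  d7:3  d8:1  d9:1 — peak 6.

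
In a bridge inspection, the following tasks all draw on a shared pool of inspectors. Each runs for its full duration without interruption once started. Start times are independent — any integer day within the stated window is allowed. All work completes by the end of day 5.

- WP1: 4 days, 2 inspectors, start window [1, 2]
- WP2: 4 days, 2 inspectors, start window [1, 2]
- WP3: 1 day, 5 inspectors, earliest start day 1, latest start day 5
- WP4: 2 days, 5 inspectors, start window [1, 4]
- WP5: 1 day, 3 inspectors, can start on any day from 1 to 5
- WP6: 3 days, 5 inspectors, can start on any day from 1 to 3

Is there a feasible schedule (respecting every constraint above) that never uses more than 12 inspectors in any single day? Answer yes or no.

Schedule WP1@1, WP2@1, WP3@5, WP4@1, WP5@1, WP6@3: d1:12  d2:9  d3:9  d4:9  d5:10 — peak 12 ≤ 12.

yes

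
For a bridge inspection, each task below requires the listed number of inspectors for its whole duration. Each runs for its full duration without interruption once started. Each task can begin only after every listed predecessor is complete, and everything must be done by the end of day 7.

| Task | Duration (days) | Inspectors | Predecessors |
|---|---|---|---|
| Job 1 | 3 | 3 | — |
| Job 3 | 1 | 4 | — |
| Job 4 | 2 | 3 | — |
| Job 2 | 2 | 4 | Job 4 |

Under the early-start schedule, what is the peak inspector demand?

Early-start schedule: Job 1@1, Job 3@1, Job 4@1, Job 2@3.
Load per day: day 1: 10, day 2: 6, day 3: 7, day 4: 4, day 5: 0, day 6: 0, day 7: 0.
Peak is 10.

10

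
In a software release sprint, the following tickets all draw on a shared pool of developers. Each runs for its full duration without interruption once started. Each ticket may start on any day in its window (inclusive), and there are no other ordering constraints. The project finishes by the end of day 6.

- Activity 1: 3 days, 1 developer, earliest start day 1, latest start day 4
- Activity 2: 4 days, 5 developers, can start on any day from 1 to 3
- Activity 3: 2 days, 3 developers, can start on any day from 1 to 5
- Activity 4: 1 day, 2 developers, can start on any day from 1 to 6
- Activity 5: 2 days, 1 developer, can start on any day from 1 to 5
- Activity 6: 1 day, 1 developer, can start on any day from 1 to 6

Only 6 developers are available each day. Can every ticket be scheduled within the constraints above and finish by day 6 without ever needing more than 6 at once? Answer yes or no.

Schedule Activity 1@1, Activity 2@1, Activity 3@5, Activity 4@5, Activity 5@4, Activity 6@6: d1:6  d2:6  d3:6  d4:6  d5:6  d6:4 — peak 6 ≤ 6.

yes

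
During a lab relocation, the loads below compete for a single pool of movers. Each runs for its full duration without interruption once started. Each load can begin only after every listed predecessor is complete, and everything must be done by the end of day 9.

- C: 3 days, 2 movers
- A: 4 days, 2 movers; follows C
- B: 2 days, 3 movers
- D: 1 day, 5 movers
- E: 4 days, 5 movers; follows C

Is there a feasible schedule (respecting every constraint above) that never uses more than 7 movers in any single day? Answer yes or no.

yes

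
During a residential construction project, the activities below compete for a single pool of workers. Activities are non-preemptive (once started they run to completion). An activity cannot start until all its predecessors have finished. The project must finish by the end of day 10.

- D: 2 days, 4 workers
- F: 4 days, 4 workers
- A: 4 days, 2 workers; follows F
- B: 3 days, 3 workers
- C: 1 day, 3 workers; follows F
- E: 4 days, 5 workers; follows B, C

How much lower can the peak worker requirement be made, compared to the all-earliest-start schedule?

4

Early-start peak: d1:11  d2:11  d3:7  d4:4  d5:5  d6:7  d7:7  d8:7  d9:5  d10:0 ⇒ 11.
Leveled (D@5, F@1, A@6, B@1, C@5, E@7): d1:7  d2:7  d3:7  d4:4  d5:7  d6:6  d7:7  d8:7  d9:7  d10:5 ⇒ 7.
Reduction 11 − 7 = 4.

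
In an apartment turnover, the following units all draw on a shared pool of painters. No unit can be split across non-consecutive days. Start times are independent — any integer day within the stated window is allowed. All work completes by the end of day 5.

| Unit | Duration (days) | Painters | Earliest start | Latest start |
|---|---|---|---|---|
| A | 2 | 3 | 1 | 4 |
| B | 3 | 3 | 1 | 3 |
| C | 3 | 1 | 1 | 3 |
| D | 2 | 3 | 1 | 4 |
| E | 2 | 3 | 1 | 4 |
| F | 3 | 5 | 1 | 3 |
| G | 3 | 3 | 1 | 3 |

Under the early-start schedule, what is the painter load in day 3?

12

At early start, day 3 has: B, C, F, G.
Demand: 3 + 1 + 5 + 3 = 12.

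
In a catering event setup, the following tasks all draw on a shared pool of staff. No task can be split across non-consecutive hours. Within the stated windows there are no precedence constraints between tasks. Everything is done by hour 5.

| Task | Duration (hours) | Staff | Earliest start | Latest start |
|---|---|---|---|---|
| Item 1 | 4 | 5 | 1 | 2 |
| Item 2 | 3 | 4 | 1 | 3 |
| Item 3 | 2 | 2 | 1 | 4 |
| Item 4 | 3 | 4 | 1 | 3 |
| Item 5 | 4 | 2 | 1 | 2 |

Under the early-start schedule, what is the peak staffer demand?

Early-start schedule: Item 1@1, Item 2@1, Item 3@1, Item 4@1, Item 5@1.
Load per hour: hour 1: 17, hour 2: 17, hour 3: 15, hour 4: 7, hour 5: 0.
Peak is 17.

17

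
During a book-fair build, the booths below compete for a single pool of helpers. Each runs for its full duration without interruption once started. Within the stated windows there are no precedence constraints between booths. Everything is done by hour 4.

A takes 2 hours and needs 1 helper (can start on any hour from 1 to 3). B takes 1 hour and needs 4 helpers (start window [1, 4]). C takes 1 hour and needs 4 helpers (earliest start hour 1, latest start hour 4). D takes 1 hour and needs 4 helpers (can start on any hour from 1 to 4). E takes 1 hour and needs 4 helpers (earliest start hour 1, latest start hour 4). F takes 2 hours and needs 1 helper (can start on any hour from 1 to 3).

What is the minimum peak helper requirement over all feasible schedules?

Early-start (A@1, B@1, C@1, D@1, E@1, F@1) gives peak 18: h1:18  h2:2  h3:0  h4:0.
Shift C→2, D→3, E→4, F→3.
Schedule A@1, B@1, C@2, D@3, E@4, F@3: h1:5  h2:5  h3:5  h4:5 — peak 5.
Total helper-hours = 20 over 4 hours ⇒ peak ≥ ⌈20/4⌉ = 5, so 5 is optimal.

5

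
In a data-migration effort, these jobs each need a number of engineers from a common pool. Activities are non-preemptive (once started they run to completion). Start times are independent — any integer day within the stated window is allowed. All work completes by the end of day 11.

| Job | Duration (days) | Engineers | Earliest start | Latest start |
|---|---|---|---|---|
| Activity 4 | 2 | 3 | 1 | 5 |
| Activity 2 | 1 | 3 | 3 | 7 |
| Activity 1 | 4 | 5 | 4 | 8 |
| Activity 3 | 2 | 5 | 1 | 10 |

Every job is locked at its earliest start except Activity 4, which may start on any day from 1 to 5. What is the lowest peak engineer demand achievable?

Activity 4@1: d1:8  d2:8  d3:3  d4:5  d5:5  d6:5  d7:5  d8:0  d9:0  d10:0  d11:0 → peak 8
Activity 4@2: d1:5  d2:8  d3:6  d4:5  d5:5  d6:5  d7:5  d8:0  d9:0  d10:0  d11:0 → peak 8
Activity 4@3: d1:5  d2:5  d3:6  d4:8  d5:5  d6:5  d7:5  d8:0  d9:0  d10:0  d11:0 → peak 8
Activity 4@4: d1:5  d2:5  d3:3  d4:8  d5:8  d6:5  d7:5  d8:0  d9:0  d10:0  d11:0 → peak 8
Activity 4@5: d1:5  d2:5  d3:3  d4:5  d5:8  d6:8  d7:5  d8:0  d9:0  d10:0  d11:0 → peak 8
Best is Activity 4@1, peak 8.

8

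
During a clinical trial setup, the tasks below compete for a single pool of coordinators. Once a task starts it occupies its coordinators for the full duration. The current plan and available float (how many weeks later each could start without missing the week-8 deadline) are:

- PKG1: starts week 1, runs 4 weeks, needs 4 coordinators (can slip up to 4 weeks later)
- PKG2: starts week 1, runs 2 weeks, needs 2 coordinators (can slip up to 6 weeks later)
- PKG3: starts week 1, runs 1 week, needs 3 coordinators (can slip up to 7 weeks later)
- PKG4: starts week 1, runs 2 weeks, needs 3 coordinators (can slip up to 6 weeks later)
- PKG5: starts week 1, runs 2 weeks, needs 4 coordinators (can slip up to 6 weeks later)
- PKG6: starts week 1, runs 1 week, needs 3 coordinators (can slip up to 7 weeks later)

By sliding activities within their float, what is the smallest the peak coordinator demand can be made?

Early-start (PKG1@1, PKG2@1, PKG3@1, PKG4@1, PKG5@1, PKG6@1) gives peak 19: w1:19  w2:13  w3:4  w4:4  w5:0  w6:0  w7:0  w8:0.
Shift PKG3→5, PKG4→5, PKG5→7, PKG6→6.
Schedule PKG1@1, PKG2@1, PKG3@5, PKG4@5, PKG5@7, PKG6@6: w1:6  w2:6  w3:4  w4:4  w5:6  w6:6  w7:4  w8:4 — peak 6.

6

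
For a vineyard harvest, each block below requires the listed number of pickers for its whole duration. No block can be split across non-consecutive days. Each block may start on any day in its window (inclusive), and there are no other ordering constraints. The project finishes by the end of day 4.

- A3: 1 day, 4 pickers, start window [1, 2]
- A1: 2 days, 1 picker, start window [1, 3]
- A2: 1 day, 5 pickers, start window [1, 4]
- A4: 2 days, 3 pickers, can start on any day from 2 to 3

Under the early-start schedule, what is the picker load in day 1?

10

At early start, day 1 has: A3, A1, A2.
Demand: 4 + 1 + 5 = 10.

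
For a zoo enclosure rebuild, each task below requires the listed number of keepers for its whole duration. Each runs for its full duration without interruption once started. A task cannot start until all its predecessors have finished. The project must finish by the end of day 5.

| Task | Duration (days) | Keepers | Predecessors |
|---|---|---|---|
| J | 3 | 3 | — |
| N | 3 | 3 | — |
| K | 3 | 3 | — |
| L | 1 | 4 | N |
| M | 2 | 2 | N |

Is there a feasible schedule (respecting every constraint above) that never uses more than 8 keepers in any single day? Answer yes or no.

The minimum achievable peak is 9; 8 < 9, so no feasible schedule stays within the cap.

no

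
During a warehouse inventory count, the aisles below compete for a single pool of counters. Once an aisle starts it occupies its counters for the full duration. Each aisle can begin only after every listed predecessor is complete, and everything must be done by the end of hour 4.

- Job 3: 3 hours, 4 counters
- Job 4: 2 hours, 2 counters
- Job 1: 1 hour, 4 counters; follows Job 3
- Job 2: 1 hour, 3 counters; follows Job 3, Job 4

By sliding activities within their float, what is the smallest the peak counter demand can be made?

Schedule Job 3@1, Job 4@1, Job 1@4, Job 2@4: h1:6  h2:6  h3:4  h4:7 — peak 7.
No arrangement of the 2 feasible schedules does better.

7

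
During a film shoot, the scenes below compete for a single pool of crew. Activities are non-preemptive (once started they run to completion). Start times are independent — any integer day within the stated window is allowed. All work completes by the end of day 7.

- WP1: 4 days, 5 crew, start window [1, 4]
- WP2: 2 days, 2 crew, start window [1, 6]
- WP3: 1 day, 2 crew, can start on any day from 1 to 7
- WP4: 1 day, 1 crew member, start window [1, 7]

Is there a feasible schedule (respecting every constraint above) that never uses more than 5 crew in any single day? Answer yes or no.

yes

Schedule WP1@1, WP2@5, WP3@5, WP4@5: d1:5  d2:5  d3:5  d4:5  d5:5  d6:2  d7:0 — peak 5 ≤ 5.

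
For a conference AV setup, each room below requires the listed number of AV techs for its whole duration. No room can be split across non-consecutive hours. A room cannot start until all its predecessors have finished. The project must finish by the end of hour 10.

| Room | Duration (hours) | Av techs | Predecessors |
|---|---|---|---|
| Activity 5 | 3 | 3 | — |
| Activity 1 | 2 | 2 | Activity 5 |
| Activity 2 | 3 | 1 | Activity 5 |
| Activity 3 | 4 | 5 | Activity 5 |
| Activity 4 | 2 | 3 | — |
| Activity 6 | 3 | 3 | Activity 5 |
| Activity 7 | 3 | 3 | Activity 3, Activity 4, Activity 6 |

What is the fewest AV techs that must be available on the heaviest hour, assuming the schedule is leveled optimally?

8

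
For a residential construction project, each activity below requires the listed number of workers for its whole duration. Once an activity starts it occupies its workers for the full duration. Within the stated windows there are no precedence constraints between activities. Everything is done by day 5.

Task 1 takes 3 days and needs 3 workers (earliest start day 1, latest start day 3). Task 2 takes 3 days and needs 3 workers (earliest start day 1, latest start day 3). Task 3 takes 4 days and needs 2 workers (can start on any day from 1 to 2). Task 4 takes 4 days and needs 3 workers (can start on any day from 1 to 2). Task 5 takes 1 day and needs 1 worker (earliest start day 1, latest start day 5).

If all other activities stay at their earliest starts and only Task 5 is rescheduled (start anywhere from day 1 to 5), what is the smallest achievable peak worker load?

11

Task 5@1: d1:12  d2:11  d3:11  d4:5  d5:0 → peak 12
Task 5@2: d1:11  d2:12  d3:11  d4:5  d5:0 → peak 12
Task 5@3: d1:11  d2:11  d3:12  d4:5  d5:0 → peak 12
Task 5@4: d1:11  d2:11  d3:11  d4:6  d5:0 → peak 11
Task 5@5: d1:11  d2:11  d3:11  d4:5  d5:1 → peak 11
Best is Task 5@4, peak 11.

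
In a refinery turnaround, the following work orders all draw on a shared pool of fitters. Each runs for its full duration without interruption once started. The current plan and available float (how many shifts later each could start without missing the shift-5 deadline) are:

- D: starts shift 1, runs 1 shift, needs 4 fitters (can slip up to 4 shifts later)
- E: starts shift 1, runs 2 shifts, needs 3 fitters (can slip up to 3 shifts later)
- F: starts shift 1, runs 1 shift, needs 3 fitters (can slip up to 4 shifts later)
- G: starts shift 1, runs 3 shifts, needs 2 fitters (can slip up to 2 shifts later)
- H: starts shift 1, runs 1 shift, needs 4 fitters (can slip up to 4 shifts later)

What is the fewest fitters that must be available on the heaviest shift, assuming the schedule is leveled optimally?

5

Early-start (D@1, E@1, F@1, G@1, H@1) gives peak 16: s1:16  s2:5  s3:2  s4:0  s5:0.
Shift E→2, F→4, G→2, H→5.
Schedule D@1, E@2, F@4, G@2, H@5: s1:4  s2:5  s3:5  s4:5  s5:4 — peak 5.
Total fitter-shifts = 23 over 5 shifts ⇒ peak ≥ ⌈23/5⌉ = 5, so 5 is optimal.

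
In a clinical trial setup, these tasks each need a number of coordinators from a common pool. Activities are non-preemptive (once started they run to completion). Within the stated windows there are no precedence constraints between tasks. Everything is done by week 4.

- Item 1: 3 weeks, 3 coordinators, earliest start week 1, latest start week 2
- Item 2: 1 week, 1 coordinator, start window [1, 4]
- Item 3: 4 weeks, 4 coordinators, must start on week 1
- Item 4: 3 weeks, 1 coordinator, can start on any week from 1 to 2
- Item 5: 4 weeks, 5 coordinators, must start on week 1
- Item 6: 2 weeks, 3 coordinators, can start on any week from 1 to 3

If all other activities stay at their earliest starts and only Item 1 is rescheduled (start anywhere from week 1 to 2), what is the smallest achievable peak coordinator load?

16

Item 1@1: w1:17  w2:16  w3:13  w4:9 → peak 17
Item 1@2: w1:14  w2:16  w3:13  w4:12 → peak 16
Best is Item 1@2, peak 16.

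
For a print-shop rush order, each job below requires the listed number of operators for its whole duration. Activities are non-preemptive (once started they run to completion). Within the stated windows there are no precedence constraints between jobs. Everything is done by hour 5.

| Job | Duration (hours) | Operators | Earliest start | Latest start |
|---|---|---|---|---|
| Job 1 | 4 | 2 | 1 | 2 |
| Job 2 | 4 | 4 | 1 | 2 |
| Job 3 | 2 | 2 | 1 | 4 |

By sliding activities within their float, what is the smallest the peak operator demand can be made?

8

Schedule Job 1@1, Job 2@1, Job 3@1: h1:8  h2:8  h3:6  h4:6  h5:0 — peak 8.
No arrangement of the 16 feasible schedules does better.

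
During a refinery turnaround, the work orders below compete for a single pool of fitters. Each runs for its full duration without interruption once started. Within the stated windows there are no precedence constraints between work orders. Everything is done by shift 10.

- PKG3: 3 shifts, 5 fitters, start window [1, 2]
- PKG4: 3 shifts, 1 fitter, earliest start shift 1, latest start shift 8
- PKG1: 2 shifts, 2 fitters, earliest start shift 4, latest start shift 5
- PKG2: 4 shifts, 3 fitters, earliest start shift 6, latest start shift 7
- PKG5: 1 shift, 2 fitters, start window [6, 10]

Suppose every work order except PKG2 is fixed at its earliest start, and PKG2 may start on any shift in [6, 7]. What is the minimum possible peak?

6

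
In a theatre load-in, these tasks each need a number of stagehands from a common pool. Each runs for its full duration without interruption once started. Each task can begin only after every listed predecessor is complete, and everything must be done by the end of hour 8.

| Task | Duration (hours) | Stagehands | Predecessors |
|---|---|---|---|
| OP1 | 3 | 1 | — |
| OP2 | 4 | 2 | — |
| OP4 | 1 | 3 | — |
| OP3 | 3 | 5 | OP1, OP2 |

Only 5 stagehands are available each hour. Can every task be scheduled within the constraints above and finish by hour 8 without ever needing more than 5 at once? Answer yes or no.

Schedule OP1@1, OP2@1, OP4@4, OP3@5: h1:3  h2:3  h3:3  h4:5  h5:5  h6:5  h7:5  h8:0 — peak 5 ≤ 5.

yes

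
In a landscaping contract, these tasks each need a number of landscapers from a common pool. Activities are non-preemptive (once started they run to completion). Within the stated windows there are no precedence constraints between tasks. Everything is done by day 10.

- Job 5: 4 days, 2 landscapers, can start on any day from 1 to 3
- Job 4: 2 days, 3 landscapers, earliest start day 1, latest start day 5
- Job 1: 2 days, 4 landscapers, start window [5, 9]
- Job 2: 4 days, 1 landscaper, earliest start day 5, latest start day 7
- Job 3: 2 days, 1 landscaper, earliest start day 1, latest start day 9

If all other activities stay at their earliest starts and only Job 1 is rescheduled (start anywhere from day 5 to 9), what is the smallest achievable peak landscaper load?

Job 1@5: d1:6  d2:6  d3:2  d4:2  d5:5  d6:5  d7:1  d8:1  d9:0  d10:0 → peak 6
Job 1@6: d1:6  d2:6  d3:2  d4:2  d5:1  d6:5  d7:5  d8:1  d9:0  d10:0 → peak 6
Job 1@7: d1:6  d2:6  d3:2  d4:2  d5:1  d6:1  d7:5  d8:5  d9:0  d10:0 → peak 6
Job 1@8: d1:6  d2:6  d3:2  d4:2  d5:1  d6:1  d7:1  d8:5  d9:4  d10:0 → peak 6
Job 1@9: d1:6  d2:6  d3:2  d4:2  d5:1  d6:1  d7:1  d8:1  d9:4  d10:4 → peak 6
Best is Job 1@5, peak 6.

6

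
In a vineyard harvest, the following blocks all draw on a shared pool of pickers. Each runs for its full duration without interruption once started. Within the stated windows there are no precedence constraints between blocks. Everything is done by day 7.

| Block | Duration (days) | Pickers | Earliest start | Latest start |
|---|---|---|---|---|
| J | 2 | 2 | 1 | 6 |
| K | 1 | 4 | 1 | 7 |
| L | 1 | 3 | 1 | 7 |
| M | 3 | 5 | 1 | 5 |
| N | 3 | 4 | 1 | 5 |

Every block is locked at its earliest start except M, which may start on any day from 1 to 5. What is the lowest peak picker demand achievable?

M@1: d1:18  d2:11  d3:9  d4:0  d5:0  d6:0  d7:0 → peak 18
M@2: d1:13  d2:11  d3:9  d4:5  d5:0  d6:0  d7:0 → peak 13
M@3: d1:13  d2:6  d3:9  d4:5  d5:5  d6:0  d7:0 → peak 13
M@4: d1:13  d2:6  d3:4  d4:5  d5:5  d6:5  d7:0 → peak 13
M@5: d1:13  d2:6  d3:4  d4:0  d5:5  d6:5  d7:5 → peak 13
Best is M@2, peak 13.

13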